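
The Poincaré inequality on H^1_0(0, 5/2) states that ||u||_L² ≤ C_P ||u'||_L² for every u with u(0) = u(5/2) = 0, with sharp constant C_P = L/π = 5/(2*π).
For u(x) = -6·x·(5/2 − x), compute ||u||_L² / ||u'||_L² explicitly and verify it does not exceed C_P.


||u||_L² / ||u'||_L² = sqrt(10)/4 < C_P = 5/(2*π).

u(x) = -6·x·(5/2 − x), so u'(x) = 12*x - 15.
u(x) = -6·x·(5/2 − x) vanishes at x = 0 and x = 5/2, so u ∈ H^1_0(0, 5/2). Differentiate via the product rule and integrate the resulting polynomials term by term.
  ∫_0^5/2 u² dx = ∫_0^5/2 (36*x^4 - 180*x^3 + 225*x^2) dx. Term by term:
    ∫_0^5/2 36*x^4 dx = 5625/8;  ∫_0^5/2 -180*x^3 dx = -28125/16;  ∫_0^5/2 225*x^2 dx = 9375/8.
  Sum: 5625/8 − 28125/16 + 9375/8 = 1875/16.
  ∫_0^5/2 (u')² dx = ∫_0^5/2 (144*x^2 - 360*x + 225) dx. Term by term:
    ∫_0^5/2 144*x^2 dx = 750;  ∫_0^5/2 -360*x dx = -1125;  ∫_0^5/2 225 dx = 1125/2.
  Sum: 750 − 1125 + 1125/2 = 375/2.
∫_0^5/2 u² dx = 1875/16, so ||u||_L² = 25*sqrt(3)/4.
∫_0^5/2 (u')² dx = 375/2, so ||u'||_L² = 5*sqrt(30)/2.
Ratio ||u||_L² / ||u'||_L² = sqrt(10)/4.
Sharp Poincaré constant on H^1_0(0, 5/2) is C_P = L/π = 5/(2*π), achieved by sin(2*π/5·x).
A polynomial bump cannot attain the sharp Poincaré constant (only the first sine eigenfunction does), so the ratio is strictly less than C_P, consistent with ||u||_L² ≤ C_P ||u'||_L².


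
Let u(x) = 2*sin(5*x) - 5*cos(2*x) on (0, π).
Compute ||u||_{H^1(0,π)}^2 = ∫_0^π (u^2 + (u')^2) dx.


||u||_{H^1(0,π)}^2 = -1000/21 + 229*π/2

u'(x) = 10*sin(2*x) + 10*cos(5*x).
Expand u² and (u')² and integrate term by term on (0, π), using: for integers n ≥ 1, ∫_0^π sin²(nx) dx = ∫_0^π cos²(nx) dx = π/2; for n ≠ n', ∫_0^π sin(nx)sin(n'x) dx = ∫_0^π cos(nx)cos(n'x) dx = 0; and by product-to-sum, ∫_0^π sin(nx)cos(n'x) dx = ½∫_0^π [sin((n+n')x) + sin((n−n')x)] dx, which is 0 when n+n' is even and 2n/(n²−n'²) when n+n' is odd (it need not vanish on (0, π)).
  u² squared terms: (-5)²·∫cos(2x)² dx = 25·π/2 = 25*π/2;  (2)²·∫sin(5x)² dx = 4·π/2 = 2*π.
  u² cross terms: 2·(-5)·(2)·∫cos(2x)·sin(5x) dx = -20·(10/21) = -200/21.
  So ∫_0^π u² dx = 25*π/2 + 2*π − 200/21 = -200/21 + 29*π/2.
  (u')² squared terms: (10)²·∫cos(5x)² dx = 100·π/2 = 50*π;  (10)²·∫sin(2x)² dx = 100·π/2 = 50*π.
  (u')² cross terms: 2·(10)·(10)·∫cos(5x)·sin(2x) dx = 200·(-4/21) = -800/21.
  So ∫_0^π (u')² dx = 50*π + 50*π − 800/21 = -800/21 + 100*π.
||u||_{H^1}^2 = (-200/21 + 29*π/2) + (-800/21 + 100*π) = -1000/21 + 229*π/2.


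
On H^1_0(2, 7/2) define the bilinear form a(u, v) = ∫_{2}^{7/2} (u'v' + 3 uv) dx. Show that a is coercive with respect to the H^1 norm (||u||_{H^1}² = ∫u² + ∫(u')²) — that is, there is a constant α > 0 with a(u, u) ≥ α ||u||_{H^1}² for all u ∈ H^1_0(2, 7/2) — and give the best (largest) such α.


α = 1

Coercivity of a(·,·) on H^1_0(2, 7/2) means a(u, u) ≥ α ||u||_{H^1}² for every u ∈ H^1_0.
The interval has length L = 3/2, and Poincaré/coercivity depend only on L. Here a(u, u) = ∫(u')² + (3)·∫u².
Here c = 3 ≥ 1, so a(u,u) = ∫(u')² + c∫u² ≥ ∫(u')² + ∫u² = ||u||_{H^1}², i.e. α = 1 works. No larger α is possible: a(u,u) ≥ α||u||_{H^1}² means (1−α)∫(u')² ≥ (α−c)∫u², and for the modes u_n = sin(nπ(x−x₀)/L) (x₀ the left endpoint) one has ∫u_n²/∫(u_n')² = (L/(nπ))² → 0, so a(u_n,u_n)/||u_n||_{H^1}² → 1. Hence the optimal constant is α = 1.
Therefore α = 1.


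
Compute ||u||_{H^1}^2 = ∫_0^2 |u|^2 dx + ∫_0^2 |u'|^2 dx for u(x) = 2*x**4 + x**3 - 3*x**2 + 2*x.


||u||_{H^1}^2 = 447016/315

The H^1 norm (squared) on an interval (0, L) is
  ||u||_{H^1}^2 = ∫_0^L u(x)^2 dx + ∫_0^L u'(x)^2 dx.
Compute u'(x) = 8*x**3 + 3*x**2 - 6*x + 2.
Then u(x)^2 = 4*x**8 + 4*x**7 - 11*x**6 + 2*x**5 + 13*x**4 - 12*x**3 + 4*x**2 and u'(x)^2 = 64*x**6 + 48*x**5 - 87*x**4 - 4*x**3 + 48*x**2 - 24*x + 4.
Integrate each monomial from 0 to 2 using ∫_0^2 c·x^n dx = c·2^(n+1)/(n+1):
  ∫_0^2 u(x)^2 dx = ∫_0^2 (4*x^8 + 4*x^7 - 11*x^6 + 2*x^5 + 13*x^4 - 12*x^3 + 4*x^2) dx. Term by term:
    ∫_0^2 4*x^8 dx = 2048/9;  ∫_0^2 4*x^7 dx = 128;  ∫_0^2 -11*x^6 dx = -1408/7;
    ∫_0^2 2*x^5 dx = 64/3;  ∫_0^2 13*x^4 dx = 416/5;  ∫_0^2 -12*x^3 dx = -48;
    ∫_0^2 4*x^2 dx = 32/3.
  Sum: 2048/9 + 128 − 1408/7 + 64/3 + 416/5 − 48 + 32/3 = 69808/315.
  ∫_0^2 u'(x)^2 dx = ∫_0^2 (64*x^6 + 48*x^5 - 87*x^4 - 4*x^3 + 48*x^2 - 24*x + 4) dx. Term by term:
    ∫_0^2 64*x^6 dx = 8192/7;  ∫_0^2 48*x^5 dx = 512;  ∫_0^2 -87*x^4 dx = -2784/5;
    ∫_0^2 -4*x^3 dx = -16;  ∫_0^2 48*x^2 dx = 128;  ∫_0^2 -24*x dx = -48;
    ∫_0^2 4 dx = 8.
  Sum: 8192/7 + 512 − 2784/5 − 16 + 128 − 48 + 8 = 41912/35.
Adding: ||u||_{H^1}^2 = 69808/315 + 41912/35 = 447016/315.


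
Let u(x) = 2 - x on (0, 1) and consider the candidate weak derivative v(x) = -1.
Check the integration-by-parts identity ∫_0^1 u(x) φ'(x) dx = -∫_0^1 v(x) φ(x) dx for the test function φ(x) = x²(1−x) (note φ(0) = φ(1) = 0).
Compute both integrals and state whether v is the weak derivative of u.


LHS = 1/12, RHS = 1/12. Yes, v = u' weakly.

u(x) = 2 - x, classical derivative u'(x) = -1.
φ(x) = x²(1−x), so φ'(x) = x*(2 - 3*x).
Note φ(0) = φ(1) = 0, so the boundary term u·φ vanishes.
LHS = ∫_0^1 u(x) φ'(x) dx = ∫_0^1 (3*x^3 - 8*x^2 + 4*x) dx. Term by term:
  ∫_0^1 3*x^3 dx = 3/4;  ∫_0^1 -8*x^2 dx = -8/3;  ∫_0^1 4*x dx = 2.
Sum: 3/4 − 8/3 + 2 = 1/12.
So LHS = 1/12.
∫_0^1 v(x) φ(x) dx = ∫_0^1 (x^3 - x^2) dx. Term by term:
  ∫_0^1 x^3 dx = 1/4;  ∫_0^1 -x^2 dx = -1/3.
Sum: 1/4 − 1/3 = -1/12.
So RHS = -∫_0^1 v(x) φ(x) dx = 1/12.
LHS = RHS, so the identity holds for this test φ.
Moreover u is smooth here and v(x) = u'(x) = -1 pointwise, so the identity holds for every test function. Hence v is the weak derivative of u.


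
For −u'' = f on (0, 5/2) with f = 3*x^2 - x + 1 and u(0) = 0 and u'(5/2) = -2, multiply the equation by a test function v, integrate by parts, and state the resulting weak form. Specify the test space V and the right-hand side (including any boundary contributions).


V = {v ∈ H^1(0, 5/2) : v(0) = 0} (test functions vanish at x = 0 where u is specified); weak form: ∫_0^5/2 u'v' dx = ∫_0^5/2 (3*x^2 - x + 1) v dx − 2·v(5/2) for all v ∈ V.

Multiply both sides by a test function v and integrate from 0 to 5/2:
  ∫_0^5/2 −u''(x) v(x) dx = ∫_0^5/2 f(x) v(x) dx.
Integrate the LHS by parts once:
  ∫_0^5/2 −u'' v dx = −[u'(x) v(x)]_0^5/2 + ∫_0^5/2 u'(x) v'(x) dx.
Thus ∫_0^5/2 u'(x) v'(x) dx = ∫_0^5/2 f(x) v(x) dx + [u'(x) v(x)]_0^5/2.
Choose V so that boundary terms are either known or forced to vanish.
Mixed BC: u(0) = 0 (Dirichlet) and u'(5/2) = -2 (Neumann). Define V = {v ∈ H^1(0, 5/2) : v(0) = 0}. Then [u' v]_0^5/2 = u'(5/2)·v(5/2) − u'(0)·0 = − 2·v(5/2).
Weak formulation: find u (satisfying any essential BC) such that ∫_0^5/2 u'(x) v'(x) dx = ∫_0^5/2 f v dx − 2·v(5/2) for all v ∈ V (Dirichlet at 0 absorbed into V; Neumann datum at x = 5/2 contributes the boundary term).
Substituting f(x) = 3*x^2 - x + 1, the right-hand side is ∫_0^5/2 (3*x^2 - x + 1) v dx − 2·v(5/2).


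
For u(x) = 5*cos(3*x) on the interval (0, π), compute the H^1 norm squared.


||u||_{H^1(0,π)}^2 = 125*π

u'(x) = -15*sin(3*x).
Expand u² and (u')² and integrate term by term on (0, π), using: for integers n ≥ 1, ∫_0^π sin²(nx) dx = ∫_0^π cos²(nx) dx = π/2; for n ≠ n', ∫_0^π sin(nx)sin(n'x) dx = ∫_0^π cos(nx)cos(n'x) dx = 0; and by product-to-sum, ∫_0^π sin(nx)cos(n'x) dx = ½∫_0^π [sin((n+n')x) + sin((n−n')x)] dx, which is 0 when n+n' is even and 2n/(n²−n'²) when n+n' is odd (it need not vanish on (0, π)).
  u² squared terms: (5)²·∫cos(3x)² dx = 25·π/2 = 25*π/2.
  So ∫_0^π u² dx = 25*π/2.
  (u')² squared terms: (-15)²·∫sin(3x)² dx = 225·π/2 = 225*π/2.
  So ∫_0^π (u')² dx = 225*π/2.
||u||_{H^1}^2 = (25*π/2) + (225*π/2) = 125*π.


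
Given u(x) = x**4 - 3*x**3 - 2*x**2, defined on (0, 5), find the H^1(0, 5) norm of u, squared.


||u||_{H^1}^2 = 1699625/36

The H^1 norm (squared) on an interval (0, L) is
  ||u||_{H^1}^2 = ∫_0^L u(x)^2 dx + ∫_0^L u'(x)^2 dx.
Compute u'(x) = 4*x**3 - 9*x**2 - 4*x.
Then u(x)^2 = x**8 - 6*x**7 + 5*x**6 + 12*x**5 + 4*x**4 and u'(x)^2 = 16*x**6 - 72*x**5 + 49*x**4 + 72*x**3 + 16*x**2.
Integrate each monomial from 0 to 5 using ∫_0^5 c·x^n dx = c·5^(n+1)/(n+1):
  ∫_0^5 u(x)^2 dx = ∫_0^5 (x^8 - 6*x^7 + 5*x^6 + 12*x^5 + 4*x^4) dx. Term by term:
    ∫_0^5 x^8 dx = 1953125/9;  ∫_0^5 -6*x^7 dx = -1171875/4;  ∫_0^5 5*x^6 dx = 390625/7;
    ∫_0^5 12*x^5 dx = 31250;  ∫_0^5 4*x^4 dx = 2500.
  Sum: 1953125/9 − 1171875/4 + 390625/7 + 31250 + 2500 = 3426875/252.
  ∫_0^5 u'(x)^2 dx = ∫_0^5 (16*x^6 - 72*x^5 + 49*x^4 + 72*x^3 + 16*x^2) dx. Term by term:
    ∫_0^5 16*x^6 dx = 1250000/7;  ∫_0^5 -72*x^5 dx = -187500;  ∫_0^5 49*x^4 dx = 30625;
    ∫_0^5 72*x^3 dx = 11250;  ∫_0^5 16*x^2 dx = 2000/3.
  Sum: 1250000/7 − 187500 + 30625 + 11250 + 2000/3 = 705875/21.
Adding: ||u||_{H^1}^2 = 3426875/252 + 705875/21 = 1699625/36.


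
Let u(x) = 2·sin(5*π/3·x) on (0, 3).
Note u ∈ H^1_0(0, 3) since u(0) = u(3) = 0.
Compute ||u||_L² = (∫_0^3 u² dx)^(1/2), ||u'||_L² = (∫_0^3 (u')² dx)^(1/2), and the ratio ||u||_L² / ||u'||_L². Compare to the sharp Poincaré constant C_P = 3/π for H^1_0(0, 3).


||u||_L² / ||u'||_L² = 3/(5*π) < C_P = 3/π.

u(x) = 2·sin(5*π/3·x), so u'(x) = 10*π*cos(5*π*x/3)/3.
Writing u(x) = A·sin(kπx/L) with A = 2 and k = 5, use ∫_0^L sin²(kπx/L) dx = L/2 and ∫_0^L cos²(kπx/L) dx = L/2.
u² = 4·sin²(5*π/3·x) and (u')² = 100*π^2/9·cos²(5*π/3·x), and each of sin², cos² integrates to L/2 = 3/2 over (0, 3).
∫_0^3 u² dx = 6, so ||u||_L² = sqrt(6).
∫_0^3 (u')² dx = 50*π^2/3, so ||u'||_L² = 5*sqrt(6)*π/3.
Ratio ||u||_L² / ||u'||_L² = 3/(5*π).
Sharp Poincaré constant on H^1_0(0, 3) is C_P = L/π = 3/π, achieved by sin(π/3·x).
This is the k = 5 harmonic; the ratio L/(kπ) is strictly less than C_P = L/π, consistent with the sharp inequality ||u||_L² ≤ C_P ||u'||_L².


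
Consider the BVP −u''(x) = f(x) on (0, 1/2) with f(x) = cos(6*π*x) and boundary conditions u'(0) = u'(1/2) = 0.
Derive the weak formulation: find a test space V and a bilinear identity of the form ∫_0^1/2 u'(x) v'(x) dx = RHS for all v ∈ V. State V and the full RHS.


V = H^1(0, 1/2) (no boundary constraint on v; u is determined up to an additive constant); weak form: ∫_0^1/2 u'v' dx = ∫_0^1/2 (cos(6*π*x)) v dx for all v ∈ V.

Multiply both sides by a test function v and integrate from 0 to 1/2:
  ∫_0^1/2 −u''(x) v(x) dx = ∫_0^1/2 f(x) v(x) dx.
Integrate the LHS by parts once:
  ∫_0^1/2 −u'' v dx = −[u'(x) v(x)]_0^1/2 + ∫_0^1/2 u'(x) v'(x) dx.
Thus ∫_0^1/2 u'(x) v'(x) dx = ∫_0^1/2 f(x) v(x) dx + [u'(x) v(x)]_0^1/2.
Choose V so that boundary terms are either known or forced to vanish.
u has homogeneous Neumann: u'(0) = u'(1/2) = 0. So [u' v]_0^1/2 = 0·v(1/2) − 0·v(0) = 0 for any v; take V = H^1(0, 1/2).
Weak formulation: find u (satisfying any essential BC) such that ∫_0^1/2 u'(x) v'(x) dx = ∫_0^1/2 f v dx for all v ∈ V (homogeneous Neumann, so boundary terms vanish).
Substituting f(x) = cos(6*π*x), the right-hand side is ∫_0^1/2 (cos(6*π*x)) v dx.
Compatibility check (pure Neumann): taking v ≡ 1 ∈ V gives 0 = ∫_0^1/2 f dx + (0) − (0), i.e. ∫_0^1/2 f dx must equal u'(0) − u'(1/2) = 0. Indeed ∫_0^1/2 (cos(6*π*x)) dx = 0, so the data are compatible. The solution is then unique only up to an additive constant (fix it e.g. by requiring ∫_0^1/2 u dx = 0).


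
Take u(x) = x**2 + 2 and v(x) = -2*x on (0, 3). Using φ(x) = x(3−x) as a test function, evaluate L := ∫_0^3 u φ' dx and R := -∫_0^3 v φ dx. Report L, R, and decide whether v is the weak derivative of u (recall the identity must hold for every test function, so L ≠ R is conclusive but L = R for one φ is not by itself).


LHS = -27/2, RHS = 27/2. No, v is not the weak derivative of u.

u(x) = x**2 + 2, classical derivative u'(x) = 2*x.
φ(x) = x(3−x), so φ'(x) = 3 - 2*x.
Note φ(0) = φ(3) = 0, so the boundary term u·φ vanishes.
LHS = ∫_0^3 u(x) φ'(x) dx = ∫_0^3 (-2*x^3 + 3*x^2 - 4*x + 6) dx. Term by term:
  ∫_0^3 -2*x^3 dx = -81/2;  ∫_0^3 3*x^2 dx = 27;  ∫_0^3 -4*x dx = -18;
  ∫_0^3 6 dx = 18.
Sum: -81/2 + 27 − 18 + 18 = -27/2.
So LHS = -27/2.
∫_0^3 v(x) φ(x) dx = ∫_0^3 (2*x^3 - 6*x^2) dx. Term by term:
  ∫_0^3 2*x^3 dx = 81/2;  ∫_0^3 -6*x^2 dx = -54.
Sum: 81/2 − 54 = -27/2.
So RHS = -∫_0^3 v(x) φ(x) dx = 27/2.
LHS − RHS = -27 ≠ 0, so the identity fails.
(For a valid weak derivative the identity must hold for EVERY test function, in particular this one. The failure shows v is NOT the weak derivative of u.)
Correct weak derivative would be u'(x) = 2*x.


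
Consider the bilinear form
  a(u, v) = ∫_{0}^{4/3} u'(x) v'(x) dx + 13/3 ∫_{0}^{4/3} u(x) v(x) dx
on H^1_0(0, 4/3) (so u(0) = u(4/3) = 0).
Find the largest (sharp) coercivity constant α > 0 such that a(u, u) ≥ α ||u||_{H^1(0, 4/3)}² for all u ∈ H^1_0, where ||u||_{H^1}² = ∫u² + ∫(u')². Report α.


α = 1

Coercivity of a(·,·) on H^1_0(0, 4/3) means a(u, u) ≥ α ||u||_{H^1}² for every u ∈ H^1_0.
The interval has length L = 4/3, and Poincaré/coercivity depend only on L. Here a(u, u) = ∫(u')² + (13/3)·∫u².
Here c = 13/3 ≥ 1, so a(u,u) = ∫(u')² + c∫u² ≥ ∫(u')² + ∫u² = ||u||_{H^1}², i.e. α = 1 works. No larger α is possible: a(u,u) ≥ α||u||_{H^1}² means (1−α)∫(u')² ≥ (α−c)∫u², and for the modes u_n = sin(nπ(x−x₀)/L) (x₀ the left endpoint) one has ∫u_n²/∫(u_n')² = (L/(nπ))² → 0, so a(u_n,u_n)/||u_n||_{H^1}² → 1. Hence the optimal constant is α = 1.
Therefore α = 1.


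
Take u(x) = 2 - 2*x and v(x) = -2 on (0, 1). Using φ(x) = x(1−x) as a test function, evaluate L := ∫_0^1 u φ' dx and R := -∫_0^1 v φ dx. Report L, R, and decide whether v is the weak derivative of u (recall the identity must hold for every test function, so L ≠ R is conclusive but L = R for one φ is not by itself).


LHS = 1/3, RHS = 1/3. Yes, v = u' weakly.

u(x) = 2 - 2*x, classical derivative u'(x) = -2.
φ(x) = x(1−x), so φ'(x) = 1 - 2*x.
Note φ(0) = φ(1) = 0, so the boundary term u·φ vanishes.
LHS = ∫_0^1 u(x) φ'(x) dx = ∫_0^1 (4*x^2 - 6*x + 2) dx. Term by term:
  ∫_0^1 4*x^2 dx = 4/3;  ∫_0^1 -6*x dx = -3;  ∫_0^1 2 dx = 2.
Sum: 4/3 − 3 + 2 = 1/3.
So LHS = 1/3.
∫_0^1 v(x) φ(x) dx = ∫_0^1 (2*x^2 - 2*x) dx. Term by term:
  ∫_0^1 2*x^2 dx = 2/3;  ∫_0^1 -2*x dx = -1.
Sum: 2/3 − 1 = -1/3.
So RHS = -∫_0^1 v(x) φ(x) dx = 1/3.
LHS = RHS, so the identity holds for this test φ.
Moreover u is smooth here and v(x) = u'(x) = -2 pointwise, so the identity holds for every test function. Hence v is the weak derivative of u.


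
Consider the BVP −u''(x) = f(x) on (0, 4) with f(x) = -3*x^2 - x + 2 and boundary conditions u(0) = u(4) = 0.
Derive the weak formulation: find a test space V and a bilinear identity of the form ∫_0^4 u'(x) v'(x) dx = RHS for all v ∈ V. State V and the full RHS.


V = H^1_0(0, 4) (so v(0) = v(4) = 0); weak form: ∫_0^4 u'v' dx = ∫_0^4 (-3*x^2 - x + 2) v dx for all v ∈ V.

Multiply both sides by a test function v and integrate from 0 to 4:
  ∫_0^4 −u''(x) v(x) dx = ∫_0^4 f(x) v(x) dx.
Integrate the LHS by parts once:
  ∫_0^4 −u'' v dx = −[u'(x) v(x)]_0^4 + ∫_0^4 u'(x) v'(x) dx.
Thus ∫_0^4 u'(x) v'(x) dx = ∫_0^4 f(x) v(x) dx + [u'(x) v(x)]_0^4.
Choose V so that boundary terms are either known or forced to vanish.
u is Dirichlet: u(0) = u(4) = 0. Let V = H^1_0(0, 4); then v(0) = v(4) = 0, and [u' v]_0^4 = 0.
Weak formulation: find u (satisfying any essential BC) such that ∫_0^4 u'(x) v'(x) dx = ∫_0^4 f v dx for all v ∈ V.
Substituting f(x) = -3*x^2 - x + 2, the right-hand side is ∫_0^4 (-3*x^2 - x + 2) v dx.


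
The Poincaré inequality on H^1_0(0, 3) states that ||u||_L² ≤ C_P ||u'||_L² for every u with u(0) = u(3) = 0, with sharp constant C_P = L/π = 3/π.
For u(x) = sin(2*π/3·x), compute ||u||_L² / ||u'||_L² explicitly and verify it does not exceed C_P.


||u||_L² / ||u'||_L² = 3/(2*π) < C_P = 3/π.

u(x) = sin(2*π/3·x), so u'(x) = 2*π*cos(2*π*x/3)/3.
Writing u(x) = A·sin(kπx/L) with A = 1 and k = 2, use ∫_0^L sin²(kπx/L) dx = L/2 and ∫_0^L cos²(kπx/L) dx = L/2.
u² = 1·sin²(2*π/3·x) and (u')² = 4*π^2/9·cos²(2*π/3·x), and each of sin², cos² integrates to L/2 = 3/2 over (0, 3).
∫_0^3 u² dx = 3/2, so ||u||_L² = sqrt(6)/2.
∫_0^3 (u')² dx = 2*π^2/3, so ||u'||_L² = sqrt(6)*π/3.
Ratio ||u||_L² / ||u'||_L² = 3/(2*π).
Sharp Poincaré constant on H^1_0(0, 3) is C_P = L/π = 3/π, achieved by sin(π/3·x).
This is the k = 2 harmonic; the ratio L/(kπ) is strictly less than C_P = L/π, consistent with the sharp inequality ||u||_L² ≤ C_P ||u'||_L².


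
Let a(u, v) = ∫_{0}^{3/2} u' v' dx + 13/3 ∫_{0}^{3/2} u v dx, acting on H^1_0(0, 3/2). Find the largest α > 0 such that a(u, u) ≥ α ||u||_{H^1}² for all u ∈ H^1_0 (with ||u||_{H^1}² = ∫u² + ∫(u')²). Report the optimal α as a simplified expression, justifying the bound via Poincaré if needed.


α = 1

Coercivity of a(·,·) on H^1_0(0, 3/2) means a(u, u) ≥ α ||u||_{H^1}² for every u ∈ H^1_0.
The interval has length L = 3/2, and Poincaré/coercivity depend only on L. Here a(u, u) = ∫(u')² + (13/3)·∫u².
Here c = 13/3 ≥ 1, so a(u,u) = ∫(u')² + c∫u² ≥ ∫(u')² + ∫u² = ||u||_{H^1}², i.e. α = 1 works. No larger α is possible: a(u,u) ≥ α||u||_{H^1}² means (1−α)∫(u')² ≥ (α−c)∫u², and for the modes u_n = sin(nπ(x−x₀)/L) (x₀ the left endpoint) one has ∫u_n²/∫(u_n')² = (L/(nπ))² → 0, so a(u_n,u_n)/||u_n||_{H^1}² → 1. Hence the optimal constant is α = 1.
Therefore α = 1.


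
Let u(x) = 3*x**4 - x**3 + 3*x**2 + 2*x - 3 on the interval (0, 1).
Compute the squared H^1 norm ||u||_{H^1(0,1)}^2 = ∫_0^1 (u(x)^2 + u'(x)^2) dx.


||u||_{H^1}^2 = 5911/84

The H^1 norm (squared) on an interval (0, L) is
  ||u||_{H^1}^2 = ∫_0^L u(x)^2 dx + ∫_0^L u'(x)^2 dx.
Compute u'(x) = 12*x**3 - 3*x**2 + 6*x + 2.
Then u(x)^2 = 9*x**8 - 6*x**7 + 19*x**6 + 6*x**5 - 13*x**4 + 18*x**3 - 14*x**2 - 12*x + 9 and u'(x)^2 = 144*x**6 - 72*x**5 + 153*x**4 + 12*x**3 + 24*x**2 + 24*x + 4.
Integrate each monomial from 0 to 1 using ∫_0^1 c·x^n dx = c·1^(n+1)/(n+1):
  ∫_0^1 u(x)^2 dx = ∫_0^1 (9*x^8 - 6*x^7 + 19*x^6 + 6*x^5 - 13*x^4 + 18*x^3 - 14*x^2 - 12*x + 9) dx. Term by term:
    ∫_0^1 9*x^8 dx = 1;  ∫_0^1 -6*x^7 dx = -3/4;  ∫_0^1 19*x^6 dx = 19/7;
    ∫_0^1 6*x^5 dx = 1;  ∫_0^1 -13*x^4 dx = -13/5;  ∫_0^1 18*x^3 dx = 9/2;
    ∫_0^1 -14*x^2 dx = -14/3;  ∫_0^1 -12*x dx = -6;  ∫_0^1 9 dx = 9.
  Sum: 1 − 3/4 + 19/7 + 1 − 13/5 + 9/2 − 14/3 − 6 + 9 = 1763/420.
  ∫_0^1 u'(x)^2 dx = ∫_0^1 (144*x^6 - 72*x^5 + 153*x^4 + 12*x^3 + 24*x^2 + 24*x + 4) dx. Term by term:
    ∫_0^1 144*x^6 dx = 144/7;  ∫_0^1 -72*x^5 dx = -12;  ∫_0^1 153*x^4 dx = 153/5;
    ∫_0^1 12*x^3 dx = 3;  ∫_0^1 24*x^2 dx = 8;  ∫_0^1 24*x dx = 12;
    ∫_0^1 4 dx = 4.
  Sum: 144/7 − 12 + 153/5 + 3 + 8 + 12 + 4 = 2316/35.
Adding: ||u||_{H^1}^2 = 1763/420 + 2316/35 = 5911/84.


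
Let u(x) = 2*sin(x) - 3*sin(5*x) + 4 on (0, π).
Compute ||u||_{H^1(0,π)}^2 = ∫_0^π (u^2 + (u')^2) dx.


||u||_{H^1(0,π)}^2 = 112/5 + 137*π

u'(x) = 2*cos(x) - 15*cos(5*x).
Expand u² and (u')² and integrate term by term on (0, π), using: for integers n ≥ 1, ∫_0^π sin²(nx) dx = ∫_0^π cos²(nx) dx = π/2; for n ≠ n', ∫_0^π sin(nx)sin(n'x) dx = ∫_0^π cos(nx)cos(n'x) dx = 0; and by product-to-sum, ∫_0^π sin(nx)cos(n'x) dx = ½∫_0^π [sin((n+n')x) + sin((n−n')x)] dx, which is 0 when n+n' is even and 2n/(n²−n'²) when n+n' is odd (it need not vanish on (0, π)). For the constant mode: ∫_0^π 1 dx = π, ∫_0^π cos(nx) dx = 0, ∫_0^π sin(nx) dx = (1−(−1)^n)/n.
  u² squared terms: (4)²·∫1 dx = 16·π = 16*π;  (-3)²·∫sin(5x)² dx = 9·π/2 = 9*π/2;  (2)²·∫sin(x)² dx = 4·π/2 = 2*π.
  u² cross terms: 2·(4)·(-3)·∫1·sin(5x) dx = -24·(2/5) = -48/5;  2·(4)·(2)·∫1·sin(x) dx = 16·(2) = 32;  2·(-3)·(2)·∫sin(5x)·sin(x) dx = -12·(0) = 0.
  So ∫_0^π u² dx = 16*π + 9*π/2 + 2*π − 48/5 + 32 + 0 = 112/5 + 45*π/2.
  (u')² squared terms: (-15)²·∫cos(5x)² dx = 225·π/2 = 225*π/2;  (2)²·∫cos(x)² dx = 4·π/2 = 2*π.
  (u')² cross terms: 2·(-15)·(2)·∫cos(5x)·cos(x) dx = -60·(0) = 0.
  So ∫_0^π (u')² dx = 225*π/2 + 2*π + 0 = 229*π/2.
||u||_{H^1}^2 = (112/5 + 45*π/2) + (229*π/2) = 112/5 + 137*π.


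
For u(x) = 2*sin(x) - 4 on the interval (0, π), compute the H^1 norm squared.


||u||_{H^1(0,π)}^2 = -32 + 20*π

u'(x) = 2*cos(x).
Expand u² and (u')² and integrate term by term on (0, π), using: for integers n ≥ 1, ∫_0^π sin²(nx) dx = ∫_0^π cos²(nx) dx = π/2; for n ≠ n', ∫_0^π sin(nx)sin(n'x) dx = ∫_0^π cos(nx)cos(n'x) dx = 0; and by product-to-sum, ∫_0^π sin(nx)cos(n'x) dx = ½∫_0^π [sin((n+n')x) + sin((n−n')x)] dx, which is 0 when n+n' is even and 2n/(n²−n'²) when n+n' is odd (it need not vanish on (0, π)). For the constant mode: ∫_0^π 1 dx = π, ∫_0^π cos(nx) dx = 0, ∫_0^π sin(nx) dx = (1−(−1)^n)/n.
  u² squared terms: (-4)²·∫1 dx = 16·π = 16*π;  (2)²·∫sin(x)² dx = 4·π/2 = 2*π.
  u² cross terms: 2·(-4)·(2)·∫1·sin(x) dx = -16·(2) = -32.
  So ∫_0^π u² dx = 16*π + 2*π − 32 = -32 + 18*π.
  (u')² squared terms: (2)²·∫cos(x)² dx = 4·π/2 = 2*π.
  So ∫_0^π (u')² dx = 2*π.
||u||_{H^1}^2 = (-32 + 18*π) + (2*π) = -32 + 20*π.


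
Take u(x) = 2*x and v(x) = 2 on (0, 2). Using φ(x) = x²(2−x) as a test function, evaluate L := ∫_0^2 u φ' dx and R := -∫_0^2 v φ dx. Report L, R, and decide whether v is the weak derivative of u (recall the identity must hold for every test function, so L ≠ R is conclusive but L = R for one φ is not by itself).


LHS = -8/3, RHS = -8/3. Yes, v = u' weakly.

u(x) = 2*x, classical derivative u'(x) = 2.
φ(x) = x²(2−x), so φ'(x) = x*(4 - 3*x).
Note φ(0) = φ(2) = 0, so the boundary term u·φ vanishes.
LHS = ∫_0^2 u(x) φ'(x) dx = ∫_0^2 (-6*x^3 + 8*x^2) dx. Term by term:
  ∫_0^2 -6*x^3 dx = -24;  ∫_0^2 8*x^2 dx = 64/3.
Sum: -24 + 64/3 = -8/3.
So LHS = -8/3.
∫_0^2 v(x) φ(x) dx = ∫_0^2 (-2*x^3 + 4*x^2) dx. Term by term:
  ∫_0^2 -2*x^3 dx = -8;  ∫_0^2 4*x^2 dx = 32/3.
Sum: -8 + 32/3 = 8/3.
So RHS = -∫_0^2 v(x) φ(x) dx = -8/3.
LHS = RHS, so the identity holds for this test φ.
Moreover u is smooth here and v(x) = u'(x) = 2 pointwise, so the identity holds for every test function. Hence v is the weak derivative of u.


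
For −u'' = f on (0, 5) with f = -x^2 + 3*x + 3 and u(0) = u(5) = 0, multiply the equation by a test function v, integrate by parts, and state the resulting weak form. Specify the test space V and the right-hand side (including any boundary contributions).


V = H^1_0(0, 5) (so v(0) = v(5) = 0); weak form: ∫_0^5 u'v' dx = ∫_0^5 (-x^2 + 3*x + 3) v dx for all v ∈ V.

Multiply both sides by a test function v and integrate from 0 to 5:
  ∫_0^5 −u''(x) v(x) dx = ∫_0^5 f(x) v(x) dx.
Integrate the LHS by parts once:
  ∫_0^5 −u'' v dx = −[u'(x) v(x)]_0^5 + ∫_0^5 u'(x) v'(x) dx.
Thus ∫_0^5 u'(x) v'(x) dx = ∫_0^5 f(x) v(x) dx + [u'(x) v(x)]_0^5.
Choose V so that boundary terms are either known or forced to vanish.
u is Dirichlet: u(0) = u(5) = 0. Let V = H^1_0(0, 5); then v(0) = v(5) = 0, and [u' v]_0^5 = 0.
Weak formulation: find u (satisfying any essential BC) such that ∫_0^5 u'(x) v'(x) dx = ∫_0^5 f v dx for all v ∈ V.
Substituting f(x) = -x^2 + 3*x + 3, the right-hand side is ∫_0^5 (-x^2 + 3*x + 3) v dx.


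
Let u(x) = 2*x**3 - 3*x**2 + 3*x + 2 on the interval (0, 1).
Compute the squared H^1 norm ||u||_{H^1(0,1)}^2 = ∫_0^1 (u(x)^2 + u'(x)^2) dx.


||u||_{H^1}^2 = 943/70

The H^1 norm (squared) on an interval (0, L) is
  ||u||_{H^1}^2 = ∫_0^L u(x)^2 dx + ∫_0^L u'(x)^2 dx.
Compute u'(x) = 6*x**2 - 6*x + 3.
Then u(x)^2 = 4*x**6 - 12*x**5 + 21*x**4 - 10*x**3 - 3*x**2 + 12*x + 4 and u'(x)^2 = 36*x**4 - 72*x**3 + 72*x**2 - 36*x + 9.
Integrate each monomial from 0 to 1 using ∫_0^1 c·x^n dx = c·1^(n+1)/(n+1):
  ∫_0^1 u(x)^2 dx = ∫_0^1 (4*x^6 - 12*x^5 + 21*x^4 - 10*x^3 - 3*x^2 + 12*x + 4) dx. Term by term:
    ∫_0^1 4*x^6 dx = 4/7;  ∫_0^1 -12*x^5 dx = -2;  ∫_0^1 21*x^4 dx = 21/5;
    ∫_0^1 -10*x^3 dx = -5/2;  ∫_0^1 -3*x^2 dx = -1;  ∫_0^1 12*x dx = 6;
    ∫_0^1 4 dx = 4.
  Sum: 4/7 − 2 + 21/5 − 5/2 − 1 + 6 + 4 = 649/70.
  ∫_0^1 u'(x)^2 dx = ∫_0^1 (36*x^4 - 72*x^3 + 72*x^2 - 36*x + 9) dx. Term by term:
    ∫_0^1 36*x^4 dx = 36/5;  ∫_0^1 -72*x^3 dx = -18;  ∫_0^1 72*x^2 dx = 24;
    ∫_0^1 -36*x dx = -18;  ∫_0^1 9 dx = 9.
  Sum: 36/5 − 18 + 24 − 18 + 9 = 21/5.
Adding: ||u||_{H^1}^2 = 649/70 + 21/5 = 943/70.


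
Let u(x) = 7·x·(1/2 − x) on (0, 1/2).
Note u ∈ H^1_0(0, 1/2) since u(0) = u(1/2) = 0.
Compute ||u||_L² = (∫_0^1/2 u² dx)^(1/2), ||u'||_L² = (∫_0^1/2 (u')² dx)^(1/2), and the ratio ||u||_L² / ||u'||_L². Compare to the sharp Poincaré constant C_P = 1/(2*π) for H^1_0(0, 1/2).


||u||_L² / ||u'||_L² = sqrt(10)/20 < C_P = 1/(2*π).

u(x) = 7·x·(1/2 − x), so u'(x) = 7/2 - 14*x.
u(x) = 7·x·(1/2 − x) vanishes at x = 0 and x = 1/2, so u ∈ H^1_0(0, 1/2). Differentiate via the product rule and integrate the resulting polynomials term by term.
  ∫_0^1/2 u² dx = ∫_0^1/2 (49*x^4 - 49*x^3 + 49*x^2/4) dx. Term by term:
    ∫_0^1/2 49*x^4 dx = 49/160;  ∫_0^1/2 -49*x^3 dx = -49/64;  ∫_0^1/2 49*x^2/4 dx = 49/96.
  Sum: 49/160 − 49/64 + 49/96 = 49/960.
  ∫_0^1/2 (u')² dx = ∫_0^1/2 (196*x^2 - 98*x + 49/4) dx. Term by term:
    ∫_0^1/2 196*x^2 dx = 49/6;  ∫_0^1/2 -98*x dx = -49/4;  ∫_0^1/2 49/4 dx = 49/8.
  Sum: 49/6 − 49/4 + 49/8 = 49/24.
∫_0^1/2 u² dx = 49/960, so ||u||_L² = 7*sqrt(15)/120.
∫_0^1/2 (u')² dx = 49/24, so ||u'||_L² = 7*sqrt(6)/12.
Ratio ||u||_L² / ||u'||_L² = sqrt(10)/20.
Sharp Poincaré constant on H^1_0(0, 1/2) is C_P = L/π = 1/(2*π), achieved by sin(2*π·x).
A polynomial bump cannot attain the sharp Poincaré constant (only the first sine eigenfunction does), so the ratio is strictly less than C_P, consistent with ||u||_L² ≤ C_P ||u'||_L².


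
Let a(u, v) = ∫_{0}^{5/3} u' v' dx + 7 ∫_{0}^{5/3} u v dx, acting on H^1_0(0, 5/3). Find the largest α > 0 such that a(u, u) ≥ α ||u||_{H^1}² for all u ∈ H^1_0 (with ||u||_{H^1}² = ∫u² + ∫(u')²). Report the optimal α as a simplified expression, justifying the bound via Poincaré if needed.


α = 1

Coercivity of a(·,·) on H^1_0(0, 5/3) means a(u, u) ≥ α ||u||_{H^1}² for every u ∈ H^1_0.
The interval has length L = 5/3, and Poincaré/coercivity depend only on L. Here a(u, u) = ∫(u')² + (7)·∫u².
Here c = 7 ≥ 1, so a(u,u) = ∫(u')² + c∫u² ≥ ∫(u')² + ∫u² = ||u||_{H^1}², i.e. α = 1 works. No larger α is possible: a(u,u) ≥ α||u||_{H^1}² means (1−α)∫(u')² ≥ (α−c)∫u², and for the modes u_n = sin(nπ(x−x₀)/L) (x₀ the left endpoint) one has ∫u_n²/∫(u_n')² = (L/(nπ))² → 0, so a(u_n,u_n)/||u_n||_{H^1}² → 1. Hence the optimal constant is α = 1.
Therefore α = 1.


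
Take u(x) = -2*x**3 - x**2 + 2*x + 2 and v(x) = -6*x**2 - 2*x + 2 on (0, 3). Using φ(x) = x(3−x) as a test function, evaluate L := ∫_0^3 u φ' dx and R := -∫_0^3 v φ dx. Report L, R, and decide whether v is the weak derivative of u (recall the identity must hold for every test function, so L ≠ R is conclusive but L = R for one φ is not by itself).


LHS = 387/5, RHS = 387/5. Yes, v = u' weakly.

u(x) = -2*x**3 - x**2 + 2*x + 2, classical derivative u'(x) = -6*x**2 - 2*x + 2.
φ(x) = x(3−x), so φ'(x) = 3 - 2*x.
Note φ(0) = φ(3) = 0, so the boundary term u·φ vanishes.
LHS = ∫_0^3 u(x) φ'(x) dx = ∫_0^3 (4*x^4 - 4*x^3 - 7*x^2 + 2*x + 6) dx. Term by term:
  ∫_0^3 4*x^4 dx = 972/5;  ∫_0^3 -4*x^3 dx = -81;  ∫_0^3 -7*x^2 dx = -63;
  ∫_0^3 2*x dx = 9;  ∫_0^3 6 dx = 18.
Sum: 972/5 − 81 − 63 + 9 + 18 = 387/5.
So LHS = 387/5.
∫_0^3 v(x) φ(x) dx = ∫_0^3 (6*x^4 - 16*x^3 - 8*x^2 + 6*x) dx. Term by term:
  ∫_0^3 6*x^4 dx = 1458/5;  ∫_0^3 -16*x^3 dx = -324;  ∫_0^3 -8*x^2 dx = -72;
  ∫_0^3 6*x dx = 27.
Sum: 1458/5 − 324 − 72 + 27 = -387/5.
So RHS = -∫_0^3 v(x) φ(x) dx = 387/5.
LHS = RHS, so the identity holds for this test φ.
Moreover u is smooth here and v(x) = u'(x) = -6*x**2 - 2*x + 2 pointwise, so the identity holds for every test function. Hence v is the weak derivative of u.


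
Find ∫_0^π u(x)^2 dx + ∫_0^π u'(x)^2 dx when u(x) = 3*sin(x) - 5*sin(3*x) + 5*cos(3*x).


||u||_{H^1(0,π)}^2 = 259*π

u'(x) = -15*sin(3*x) + 3*cos(x) - 15*cos(3*x).
Expand u² and (u')² and integrate term by term on (0, π), using: for integers n ≥ 1, ∫_0^π sin²(nx) dx = ∫_0^π cos²(nx) dx = π/2; for n ≠ n', ∫_0^π sin(nx)sin(n'x) dx = ∫_0^π cos(nx)cos(n'x) dx = 0; and by product-to-sum, ∫_0^π sin(nx)cos(n'x) dx = ½∫_0^π [sin((n+n')x) + sin((n−n')x)] dx, which is 0 when n+n' is even and 2n/(n²−n'²) when n+n' is odd (it need not vanish on (0, π)).
  u² squared terms: (-5)²·∫sin(3x)² dx = 25·π/2 = 25*π/2;  (3)²·∫sin(x)² dx = 9·π/2 = 9*π/2;  (5)²·∫cos(3x)² dx = 25·π/2 = 25*π/2.
  u² cross terms: 2·(-5)·(3)·∫sin(3x)·sin(x) dx = -30·(0) = 0;  2·(-5)·(5)·∫sin(3x)·cos(3x) dx = -50·(0) = 0;  2·(3)·(5)·∫sin(x)·cos(3x) dx = 30·(0) = 0.
  So ∫_0^π u² dx = 25*π/2 + 9*π/2 + 25*π/2 + 0 + 0 + 0 = 59*π/2.
  (u')² squared terms: (-15)²·∫cos(3x)² dx = 225·π/2 = 225*π/2;  (-15)²·∫sin(3x)² dx = 225·π/2 = 225*π/2;  (3)²·∫cos(x)² dx = 9·π/2 = 9*π/2.
  (u')² cross terms: 2·(-15)·(-15)·∫cos(3x)·sin(3x) dx = 450·(0) = 0;  2·(-15)·(3)·∫cos(3x)·cos(x) dx = -90·(0) = 0;  2·(-15)·(3)·∫sin(3x)·cos(x) dx = -90·(0) = 0.
  So ∫_0^π (u')² dx = 225*π/2 + 225*π/2 + 9*π/2 + 0 + 0 + 0 = 459*π/2.
||u||_{H^1}^2 = (59*π/2) + (459*π/2) = 259*π.


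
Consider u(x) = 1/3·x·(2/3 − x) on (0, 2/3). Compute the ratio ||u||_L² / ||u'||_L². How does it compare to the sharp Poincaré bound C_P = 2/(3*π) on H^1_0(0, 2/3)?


||u||_L² / ||u'||_L² = sqrt(10)/15 < C_P = 2/(3*π).

u(x) = 1/3·x·(2/3 − x), so u'(x) = 2/9 - 2*x/3.
u(x) = 1/3·x·(2/3 − x) vanishes at x = 0 and x = 2/3, so u ∈ H^1_0(0, 2/3). Differentiate via the product rule and integrate the resulting polynomials term by term.
  ∫_0^2/3 u² dx = ∫_0^2/3 (x^4/9 - 4*x^3/27 + 4*x^2/81) dx. Term by term:
    ∫_0^2/3 x^4/9 dx = 32/10935;  ∫_0^2/3 -4*x^3/27 dx = -16/2187;  ∫_0^2/3 4*x^2/81 dx = 32/6561.
  Sum: 32/10935 − 16/2187 + 32/6561 = 16/32805.
  ∫_0^2/3 (u')² dx = ∫_0^2/3 (4*x^2/9 - 8*x/27 + 4/81) dx. Term by term:
    ∫_0^2/3 4*x^2/9 dx = 32/729;  ∫_0^2/3 -8*x/27 dx = -16/243;  ∫_0^2/3 4/81 dx = 8/243.
  Sum: 32/729 − 16/243 + 8/243 = 8/729.
∫_0^2/3 u² dx = 16/32805, so ||u||_L² = 4*sqrt(5)/405.
∫_0^2/3 (u')² dx = 8/729, so ||u'||_L² = 2*sqrt(2)/27.
Ratio ||u||_L² / ||u'||_L² = sqrt(10)/15.
Sharp Poincaré constant on H^1_0(0, 2/3) is C_P = L/π = 2/(3*π), achieved by sin(3*π/2·x).
A polynomial bump cannot attain the sharp Poincaré constant (only the first sine eigenfunction does), so the ratio is strictly less than C_P, consistent with ||u||_L² ≤ C_P ||u'||_L².


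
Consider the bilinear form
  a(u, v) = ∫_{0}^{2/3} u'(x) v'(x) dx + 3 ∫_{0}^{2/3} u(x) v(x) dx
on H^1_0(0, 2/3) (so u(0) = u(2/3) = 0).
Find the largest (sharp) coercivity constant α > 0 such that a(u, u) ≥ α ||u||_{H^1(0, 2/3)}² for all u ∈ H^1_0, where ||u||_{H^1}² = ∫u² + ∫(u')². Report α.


α = 1

Coercivity of a(·,·) on H^1_0(0, 2/3) means a(u, u) ≥ α ||u||_{H^1}² for every u ∈ H^1_0.
The interval has length L = 2/3, and Poincaré/coercivity depend only on L. Here a(u, u) = ∫(u')² + (3)·∫u².
Here c = 3 ≥ 1, so a(u,u) = ∫(u')² + c∫u² ≥ ∫(u')² + ∫u² = ||u||_{H^1}², i.e. α = 1 works. No larger α is possible: a(u,u) ≥ α||u||_{H^1}² means (1−α)∫(u')² ≥ (α−c)∫u², and for the modes u_n = sin(nπ(x−x₀)/L) (x₀ the left endpoint) one has ∫u_n²/∫(u_n')² = (L/(nπ))² → 0, so a(u_n,u_n)/||u_n||_{H^1}² → 1. Hence the optimal constant is α = 1.
Therefore α = 1.


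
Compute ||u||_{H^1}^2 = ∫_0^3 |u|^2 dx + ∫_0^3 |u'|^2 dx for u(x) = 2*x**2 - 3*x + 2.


||u||_{H^1}^2 = 627/5

The H^1 norm (squared) on an interval (0, L) is
  ||u||_{H^1}^2 = ∫_0^L u(x)^2 dx + ∫_0^L u'(x)^2 dx.
Compute u'(x) = 4*x - 3.
Then u(x)^2 = 4*x**4 - 12*x**3 + 17*x**2 - 12*x + 4 and u'(x)^2 = 16*x**2 - 24*x + 9.
Integrate each monomial from 0 to 3 using ∫_0^3 c·x^n dx = c·3^(n+1)/(n+1):
  ∫_0^3 u(x)^2 dx = ∫_0^3 (4*x^4 - 12*x^3 + 17*x^2 - 12*x + 4) dx. Term by term:
    ∫_0^3 4*x^4 dx = 972/5;  ∫_0^3 -12*x^3 dx = -243;  ∫_0^3 17*x^2 dx = 153;
    ∫_0^3 -12*x dx = -54;  ∫_0^3 4 dx = 12.
  Sum: 972/5 − 243 + 153 − 54 + 12 = 312/5.
  ∫_0^3 u'(x)^2 dx = ∫_0^3 (16*x^2 - 24*x + 9) dx. Term by term:
    ∫_0^3 16*x^2 dx = 144;  ∫_0^3 -24*x dx = -108;  ∫_0^3 9 dx = 27.
  Sum: 144 − 108 + 27 = 63.
Adding: ||u||_{H^1}^2 = 312/5 + 63 = 627/5.


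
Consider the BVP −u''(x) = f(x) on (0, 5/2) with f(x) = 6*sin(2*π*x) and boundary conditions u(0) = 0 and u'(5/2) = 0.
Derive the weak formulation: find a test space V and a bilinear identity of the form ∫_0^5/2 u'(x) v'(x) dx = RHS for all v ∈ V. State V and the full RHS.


V = {v ∈ H^1(0, 5/2) : v(0) = 0} (test functions vanish at x = 0 where u is specified); weak form: ∫_0^5/2 u'v' dx = ∫_0^5/2 (6*sin(2*π*x)) v dx for all v ∈ V.

Multiply both sides by a test function v and integrate from 0 to 5/2:
  ∫_0^5/2 −u''(x) v(x) dx = ∫_0^5/2 f(x) v(x) dx.
Integrate the LHS by parts once:
  ∫_0^5/2 −u'' v dx = −[u'(x) v(x)]_0^5/2 + ∫_0^5/2 u'(x) v'(x) dx.
Thus ∫_0^5/2 u'(x) v'(x) dx = ∫_0^5/2 f(x) v(x) dx + [u'(x) v(x)]_0^5/2.
Choose V so that boundary terms are either known or forced to vanish.
Mixed BC: u(0) = 0 (Dirichlet) and u'(5/2) = 0 (Neumann). Define V = {v ∈ H^1(0, 5/2) : v(0) = 0}. Then [u' v]_0^5/2 = u'(5/2)·v(5/2) − u'(0)·0 = 0.
Weak formulation: find u (satisfying any essential BC) such that ∫_0^5/2 u'(x) v'(x) dx = ∫_0^5/2 f v dx for all v ∈ V (Dirichlet at 0 absorbed into V; the Neumann datum at x = 5/2 is zero, so no boundary term remains).
Substituting f(x) = 6*sin(2*π*x), the right-hand side is ∫_0^5/2 (6*sin(2*π*x)) v dx.


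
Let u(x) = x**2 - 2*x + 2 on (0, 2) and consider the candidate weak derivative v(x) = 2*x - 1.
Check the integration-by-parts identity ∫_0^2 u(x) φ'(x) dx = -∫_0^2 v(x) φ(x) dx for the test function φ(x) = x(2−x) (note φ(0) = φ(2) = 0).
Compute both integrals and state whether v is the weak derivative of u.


LHS = 0, RHS = -4/3. No, v is not the weak derivative of u.

u(x) = x**2 - 2*x + 2, classical derivative u'(x) = 2*x - 2.
φ(x) = x(2−x), so φ'(x) = 2 - 2*x.
Note φ(0) = φ(2) = 0, so the boundary term u·φ vanishes.
LHS = ∫_0^2 u(x) φ'(x) dx = ∫_0^2 (-2*x^3 + 6*x^2 - 8*x + 4) dx. Term by term:
  ∫_0^2 -2*x^3 dx = -8;  ∫_0^2 6*x^2 dx = 16;  ∫_0^2 -8*x dx = -16;
  ∫_0^2 4 dx = 8.
Sum: -8 + 16 − 16 + 8 = 0.
So LHS = 0.
∫_0^2 v(x) φ(x) dx = ∫_0^2 (-2*x^3 + 5*x^2 - 2*x) dx. Term by term:
  ∫_0^2 -2*x^3 dx = -8;  ∫_0^2 5*x^2 dx = 40/3;  ∫_0^2 -2*x dx = -4.
Sum: -8 + 40/3 − 4 = 4/3.
So RHS = -∫_0^2 v(x) φ(x) dx = -4/3.
LHS − RHS = 4/3 ≠ 0, so the identity fails.
(For a valid weak derivative the identity must hold for EVERY test function, in particular this one. The failure shows v is NOT the weak derivative of u.)
Correct weak derivative would be u'(x) = 2*x - 2.


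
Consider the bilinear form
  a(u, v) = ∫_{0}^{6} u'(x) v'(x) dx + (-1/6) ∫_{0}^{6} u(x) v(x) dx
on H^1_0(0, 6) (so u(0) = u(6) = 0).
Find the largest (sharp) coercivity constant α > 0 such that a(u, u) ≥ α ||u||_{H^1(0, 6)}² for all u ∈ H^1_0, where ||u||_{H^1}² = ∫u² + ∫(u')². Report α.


α = (-6 + π^2)/(π^2 + 36)

Coercivity of a(·,·) on H^1_0(0, 6) means a(u, u) ≥ α ||u||_{H^1}² for every u ∈ H^1_0.
The interval has length L = 6, and Poincaré/coercivity depend only on L. Here a(u, u) = ∫(u')² + (-1/6)·∫u².
Here c = -1/6 < 0 with |c| < (π/L)² = π^2/36, so coercivity still holds. The condition a(u,u) ≥ α||u||_{H^1}² reads (1−α)∫(u')² ≥ (α−c)∫u². Any admissible α is ≤ 1 (rapidly oscillating u have ∫u²/∫(u')² → 0), and α = 1 would force 0 ≥ (1−c)∫u², impossible since c < 1; so 1−α > 0. By the sharp Poincaré inequality on H^1_0 of an interval of length L, ∫(u')² ≥ (π/L)²∫u² with equality for the first sine mode sin(π(x−x₀)/L) (x₀ the left endpoint), so the inequality holds for all u iff (1−α)(π/L)² ≥ α − c, i.e. α ≤ ((π/L)² + c)/((π/L)² + 1) = (1 + c(L/π)²)/(1 + (L/π)²). (Direct route, valid since c ≤ 0: Poincaré gives c∫u² ≥ c(L/π)²∫(u')², so a(u,u) ≥ (1 + c(L/π)²)∫(u')², while ||u||_{H^1}² ≤ (1 + (L/π)²)∫(u')²; dividing yields the same α.) With (π/L)² = π^2/36 and c = -1/6, the largest admissible constant is α = ((π/L)² + c)/((π/L)² + 1).
Simplifying, α = (-6 + π^2)/(π^2 + 36).


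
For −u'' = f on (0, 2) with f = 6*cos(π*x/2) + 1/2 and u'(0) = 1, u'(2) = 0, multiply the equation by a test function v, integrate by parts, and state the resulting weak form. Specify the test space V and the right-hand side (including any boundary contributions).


V = H^1(0, 2) (v unrestricted at boundary; u is determined up to an additive constant); weak form: ∫_0^2 u'v' dx = ∫_0^2 (6*cos(π*x/2) + 1/2) v dx − v(0) for all v ∈ V.

Multiply both sides by a test function v and integrate from 0 to 2:
  ∫_0^2 −u''(x) v(x) dx = ∫_0^2 f(x) v(x) dx.
Integrate the LHS by parts once:
  ∫_0^2 −u'' v dx = −[u'(x) v(x)]_0^2 + ∫_0^2 u'(x) v'(x) dx.
Thus ∫_0^2 u'(x) v'(x) dx = ∫_0^2 f(x) v(x) dx + [u'(x) v(x)]_0^2.
Choose V so that boundary terms are either known or forced to vanish.
u has inhomogeneous Neumann u'(0) = 1, u'(2) = 0. [u' v]_0^2 = (0)·v(2) − (1)·v(0) = − v(0). Take V = H^1(0, 2); boundary term becomes part of RHS.
Weak formulation: find u (satisfying any essential BC) such that ∫_0^2 u'(x) v'(x) dx = ∫_0^2 f v dx − v(0) for all v ∈ V (Neumann data are natural BCs: they enter the RHS as boundary terms).
Substituting f(x) = 6*cos(π*x/2) + 1/2, the right-hand side is ∫_0^2 (6*cos(π*x/2) + 1/2) v dx − v(0).
Compatibility check (pure Neumann): taking v ≡ 1 ∈ V gives 0 = ∫_0^2 f dx + (0) − (1), i.e. ∫_0^2 f dx must equal u'(0) − u'(2) = 1. Indeed ∫_0^2 (6*cos(π*x/2) + 1/2) dx = 1, so the data are compatible. The solution is then unique only up to an additive constant (fix it e.g. by requiring ∫_0^2 u dx = 0).


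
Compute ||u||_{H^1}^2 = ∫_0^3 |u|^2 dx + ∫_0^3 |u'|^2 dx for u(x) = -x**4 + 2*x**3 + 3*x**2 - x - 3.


||u||_{H^1}^2 = 2112/5

The H^1 norm (squared) on an interval (0, L) is
  ||u||_{H^1}^2 = ∫_0^L u(x)^2 dx + ∫_0^L u'(x)^2 dx.
Compute u'(x) = -4*x**3 + 6*x**2 + 6*x - 1.
Then u(x)^2 = x**8 - 4*x**7 - 2*x**6 + 14*x**5 + 11*x**4 - 18*x**3 - 17*x**2 + 6*x + 9 and u'(x)^2 = 16*x**6 - 48*x**5 - 12*x**4 + 80*x**3 + 24*x**2 - 12*x + 1.
Integrate each monomial from 0 to 3 using ∫_0^3 c·x^n dx = c·3^(n+1)/(n+1):
  ∫_0^3 u(x)^2 dx = ∫_0^3 (x^8 - 4*x^7 - 2*x^6 + 14*x^5 + 11*x^4 - 18*x^3 - 17*x^2 + 6*x + 9) dx. Term by term:
    ∫_0^3 x^8 dx = 2187;  ∫_0^3 -4*x^7 dx = -6561/2;  ∫_0^3 -2*x^6 dx = -4374/7;
    ∫_0^3 14*x^5 dx = 1701;  ∫_0^3 11*x^4 dx = 2673/5;  ∫_0^3 -18*x^3 dx = -729/2;
    ∫_0^3 -17*x^2 dx = -153;  ∫_0^3 6*x dx = 27;  ∫_0^3 9 dx = 27.
  Sum: 2187 − 6561/2 − 4374/7 + 1701 + 2673/5 − 729/2 − 153 + 27 + 27 = 1881/35.
  ∫_0^3 u'(x)^2 dx = ∫_0^3 (16*x^6 - 48*x^5 - 12*x^4 + 80*x^3 + 24*x^2 - 12*x + 1) dx. Term by term:
    ∫_0^3 16*x^6 dx = 34992/7;  ∫_0^3 -48*x^5 dx = -5832;  ∫_0^3 -12*x^4 dx = -2916/5;
    ∫_0^3 80*x^3 dx = 1620;  ∫_0^3 24*x^2 dx = 216;  ∫_0^3 -12*x dx = -54;
    ∫_0^3 1 dx = 3.
  Sum: 34992/7 − 5832 − 2916/5 + 1620 + 216 − 54 + 3 = 12903/35.
Adding: ||u||_{H^1}^2 = 1881/35 + 12903/35 = 2112/5.
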